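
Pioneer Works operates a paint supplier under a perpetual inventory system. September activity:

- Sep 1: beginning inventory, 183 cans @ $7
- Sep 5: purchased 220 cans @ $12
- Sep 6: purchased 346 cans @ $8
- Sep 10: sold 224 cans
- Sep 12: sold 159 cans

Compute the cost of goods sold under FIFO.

COGS = $3,681

Sep 10, 224 sold [FIFO — oldest first]: 183 @ $7 + 41 @ $12 = $1,773
Sep 12, 159 sold [FIFO — oldest first]: 159 @ $12 = $1,908
Total COGS = $1,773 + $1,908 = $3,681
Ending inventory: 20 @ $12 + 346 @ $8 = $3,008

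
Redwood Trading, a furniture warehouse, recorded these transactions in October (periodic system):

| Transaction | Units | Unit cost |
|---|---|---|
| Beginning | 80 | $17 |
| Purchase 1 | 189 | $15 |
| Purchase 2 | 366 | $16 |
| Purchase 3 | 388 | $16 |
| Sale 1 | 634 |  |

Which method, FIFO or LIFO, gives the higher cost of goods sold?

FIFO COGS: 80 @ $17 + 189 @ $15 + 365 @ $16 = $10,035
LIFO COGS: 388 @ $16 + 246 @ $16 = $10,144

LIFO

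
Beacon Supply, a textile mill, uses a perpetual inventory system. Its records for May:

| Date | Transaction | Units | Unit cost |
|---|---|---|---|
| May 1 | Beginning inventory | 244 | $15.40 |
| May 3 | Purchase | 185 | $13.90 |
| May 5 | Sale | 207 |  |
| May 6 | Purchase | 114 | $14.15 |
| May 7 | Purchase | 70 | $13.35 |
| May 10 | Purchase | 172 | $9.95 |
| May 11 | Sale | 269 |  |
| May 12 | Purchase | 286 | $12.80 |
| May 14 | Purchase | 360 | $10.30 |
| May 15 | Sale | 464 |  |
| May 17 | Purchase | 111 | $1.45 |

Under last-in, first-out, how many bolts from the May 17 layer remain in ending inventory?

111

May 5, 207 sold [LIFO — newest first]: 185 @ $13.90 + 22 @ $15.40 = $2,910.30
May 11, 269 sold [LIFO — newest first]: 172 @ $9.95 + 70 @ $13.35 + 27 @ $14.15 = $3,027.95
May 15, 464 sold [LIFO — newest first]: 360 @ $10.30 + 104 @ $12.80 = $5,039.20
Total COGS = $2,910.30 + $3,027.95 + $5,039.20 = $10,977.45
Ending inventory: 222 @ $15.40 + 87 @ $14.15 + 182 @ $12.80 + 111 @ $1.45 = $7,140.40
Check: goods available $18,117.85 = COGS $10,977.45 + ending $7,140.40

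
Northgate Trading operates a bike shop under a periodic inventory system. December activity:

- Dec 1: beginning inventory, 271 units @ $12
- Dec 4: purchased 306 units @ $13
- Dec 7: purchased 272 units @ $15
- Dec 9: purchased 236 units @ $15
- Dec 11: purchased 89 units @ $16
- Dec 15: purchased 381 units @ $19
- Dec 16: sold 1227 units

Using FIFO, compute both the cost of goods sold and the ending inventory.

COGS = $17,281; ending inventory = $6,232

Dec 16, 1227 sold [FIFO — oldest first]: 271 @ $12 + 306 @ $13 + 272 @ $15 + 236 @ $15 + 89 @ $16 + 53 @ $19 = $17,281
Ending inventory: 328 @ $19 = $6,232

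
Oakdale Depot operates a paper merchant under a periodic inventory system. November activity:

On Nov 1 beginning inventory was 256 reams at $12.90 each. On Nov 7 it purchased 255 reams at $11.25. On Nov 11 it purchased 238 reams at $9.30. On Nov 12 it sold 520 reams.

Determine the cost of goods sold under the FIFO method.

COGS = $6,254.85

Nov 12, 520 sold [FIFO — oldest first]: 256 @ $12.90 + 255 @ $11.25 + 9 @ $9.30 = $6,254.85
Ending inventory: 229 @ $9.30 = $2,129.70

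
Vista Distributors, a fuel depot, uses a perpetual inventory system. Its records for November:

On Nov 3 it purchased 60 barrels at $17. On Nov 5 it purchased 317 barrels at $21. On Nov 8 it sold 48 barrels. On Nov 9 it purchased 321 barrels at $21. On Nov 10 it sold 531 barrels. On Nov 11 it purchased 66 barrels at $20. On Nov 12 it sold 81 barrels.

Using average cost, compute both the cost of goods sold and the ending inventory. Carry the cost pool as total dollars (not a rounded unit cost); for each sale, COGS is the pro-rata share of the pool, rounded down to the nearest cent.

After Nov 3: 60 on hand, pool $1,020.00 (≈ $17.0000 each)
After Nov 5: 377 on hand, pool $7,677.00 (≈ $20.3634 each)
Nov 8, sell 48: 48/377 × $7,677.00 → $977.44
After Nov 9: 650 on hand, pool $13,440.56 (≈ $20.6778 each)
Nov 10, sell 531: 531/650 × $13,440.56 → $10,979.90
After Nov 11: 185 on hand, pool $3,780.66 (≈ $20.4360 each)
Nov 12, sell 81: 81/185 × $3,780.66 → $1,655.31
Total COGS = $977.44 + $10,979.90 + $1,655.31 = $13,612.65
Ending inventory (cost pool remaining) = $2,125.35

COGS = $13,612.65; ending inventory = $2,125.35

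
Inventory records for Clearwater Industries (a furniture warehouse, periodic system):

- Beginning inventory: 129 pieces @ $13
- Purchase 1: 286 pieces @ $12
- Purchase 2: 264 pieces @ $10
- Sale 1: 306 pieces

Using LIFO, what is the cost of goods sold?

Sale 1 (306) [LIFO — newest first]: 264 @ $10 + 42 @ $12 = $3,144
Ending inventory: 129 @ $13 + 244 @ $12 = $4,605
Check: goods available $7,749 = COGS $3,144 + ending $4,605

COGS = $3,144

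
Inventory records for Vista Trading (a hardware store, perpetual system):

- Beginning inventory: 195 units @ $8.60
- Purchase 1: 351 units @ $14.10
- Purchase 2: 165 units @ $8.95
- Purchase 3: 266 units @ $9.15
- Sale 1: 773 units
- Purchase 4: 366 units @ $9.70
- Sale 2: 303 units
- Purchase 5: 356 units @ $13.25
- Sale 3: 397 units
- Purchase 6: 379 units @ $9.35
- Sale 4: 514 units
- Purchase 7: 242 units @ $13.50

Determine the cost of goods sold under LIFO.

Sale 1 (773) [LIFO — newest first]: 266 @ $9.15 + 165 @ $8.95 + 342 @ $14.10 = $8,732.85
Sale 2 (303) [LIFO — newest first]: 303 @ $9.70 = $2,939.10
Sale 3 (397) [LIFO — newest first]: 356 @ $13.25 + 41 @ $9.70 = $5,114.70
Sale 4 (514) [LIFO — newest first]: 379 @ $9.35 + 22 @ $9.70 + 9 @ $14.10 + 104 @ $8.60 = $4,778.35
Total COGS = $8,732.85 + $2,939.10 + $5,114.70 + $4,778.35 = $21,565.00
Ending inventory: 91 @ $8.60 + 242 @ $13.50 = $4,049.60
Check: goods available $25,614.60 = COGS $21,565.00 + ending $4,049.60

COGS = $21,565.00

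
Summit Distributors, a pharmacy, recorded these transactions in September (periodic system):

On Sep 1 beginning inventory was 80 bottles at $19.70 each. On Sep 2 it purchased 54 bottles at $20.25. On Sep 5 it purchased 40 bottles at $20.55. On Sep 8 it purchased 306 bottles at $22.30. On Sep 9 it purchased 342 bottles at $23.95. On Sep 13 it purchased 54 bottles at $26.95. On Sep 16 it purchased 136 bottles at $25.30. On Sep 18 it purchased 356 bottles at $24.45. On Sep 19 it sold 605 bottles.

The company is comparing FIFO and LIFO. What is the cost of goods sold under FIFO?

FIFO COGS: 80 @ $19.70 + 54 @ $20.25 + 40 @ $20.55 + 306 @ $22.30 + 125 @ $23.95 = $13,309.05
LIFO COGS: 356 @ $24.45 + 136 @ $25.30 + 54 @ $26.95 + 59 @ $23.95 = $15,013.35

COGS = $13,309.05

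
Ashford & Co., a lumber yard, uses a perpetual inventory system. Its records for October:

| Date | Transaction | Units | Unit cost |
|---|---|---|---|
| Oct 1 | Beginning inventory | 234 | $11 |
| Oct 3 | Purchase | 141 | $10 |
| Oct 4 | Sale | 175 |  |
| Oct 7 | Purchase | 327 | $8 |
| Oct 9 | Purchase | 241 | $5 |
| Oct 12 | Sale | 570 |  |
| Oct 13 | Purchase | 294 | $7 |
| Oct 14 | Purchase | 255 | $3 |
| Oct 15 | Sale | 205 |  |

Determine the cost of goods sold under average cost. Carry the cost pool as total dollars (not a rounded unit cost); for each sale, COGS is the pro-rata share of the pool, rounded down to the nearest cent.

After Oct 1: 234 on hand, pool $2,574.00 (≈ $11.0000 each)
After Oct 3: 375 on hand, pool $3,984.00 (≈ $10.6240 each)
Oct 4, sell 175: 175/375 × $3,984.00 → $1,859.20
After Oct 7: 527 on hand, pool $4,740.80 (≈ $8.9958 each)
After Oct 9: 768 on hand, pool $5,945.80 (≈ $7.7419 each)
Oct 12, sell 570: 570/768 × $5,945.80 → $4,412.89
After Oct 13: 492 on hand, pool $3,590.91 (≈ $7.2986 each)
After Oct 14: 747 on hand, pool $4,355.91 (≈ $5.8312 each)
Oct 15, sell 205: 205/747 × $4,355.91 → $1,195.39
Total COGS = $1,859.20 + $4,412.89 + $1,195.39 = $7,467.48
Ending inventory (cost pool remaining) = $3,160.52
Check: goods available $10,628.00 = COGS $7,467.48 + ending $3,160.52

COGS = $7,467.48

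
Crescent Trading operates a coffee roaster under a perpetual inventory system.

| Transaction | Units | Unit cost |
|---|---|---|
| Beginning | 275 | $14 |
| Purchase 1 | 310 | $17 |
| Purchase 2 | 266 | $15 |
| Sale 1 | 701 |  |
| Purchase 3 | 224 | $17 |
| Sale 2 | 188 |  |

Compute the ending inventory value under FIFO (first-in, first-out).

Ending inventory = $3,162

Sale 1 (701) [FIFO — oldest first]: 275 @ $14 + 310 @ $17 + 116 @ $15 = $10,860
Sale 2 (188) [FIFO — oldest first]: 150 @ $15 + 38 @ $17 = $2,896
Total COGS = $10,860 + $2,896 = $13,756
Ending inventory: 186 @ $17 = $3,162
Check: goods available $16,918 = COGS $13,756 + ending $3,162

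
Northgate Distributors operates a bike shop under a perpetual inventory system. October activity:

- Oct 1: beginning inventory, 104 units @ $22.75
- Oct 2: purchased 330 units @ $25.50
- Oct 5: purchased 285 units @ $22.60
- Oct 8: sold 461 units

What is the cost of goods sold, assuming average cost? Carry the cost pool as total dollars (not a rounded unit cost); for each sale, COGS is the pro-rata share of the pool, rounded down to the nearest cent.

After Oct 1: 104 on hand, pool $2,366.00 (≈ $22.7500 each)
After Oct 2: 434 on hand, pool $10,781.00 (≈ $24.8410 each)
After Oct 5: 719 on hand, pool $17,222.00 (≈ $23.9527 each)
Oct 8, sell 461: 461/719 × $17,222.00 → $11,042.20
Ending inventory (cost pool remaining) = $6,179.80
Check: goods available $17,222.00 = COGS $11,042.20 + ending $6,179.80

COGS = $11,042.20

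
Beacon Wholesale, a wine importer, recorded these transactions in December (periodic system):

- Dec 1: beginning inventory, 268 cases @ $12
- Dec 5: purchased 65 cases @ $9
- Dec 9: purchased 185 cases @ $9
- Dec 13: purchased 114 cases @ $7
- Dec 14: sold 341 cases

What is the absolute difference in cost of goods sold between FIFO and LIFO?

$1,032

FIFO COGS: 268 @ $12 + 65 @ $9 + 8 @ $9 = $3,873
LIFO COGS: 114 @ $7 + 185 @ $9 + 42 @ $9 = $2,841
Difference = |$3,873 − $2,841| = $1,032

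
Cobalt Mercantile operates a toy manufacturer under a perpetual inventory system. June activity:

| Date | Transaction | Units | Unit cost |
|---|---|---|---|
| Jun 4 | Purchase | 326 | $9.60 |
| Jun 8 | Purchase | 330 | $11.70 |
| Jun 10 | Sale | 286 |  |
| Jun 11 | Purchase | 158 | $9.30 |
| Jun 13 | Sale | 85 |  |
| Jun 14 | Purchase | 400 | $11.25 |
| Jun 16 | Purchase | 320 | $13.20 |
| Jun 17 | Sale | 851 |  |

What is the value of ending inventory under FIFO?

Jun 10, 286 sold [FIFO — oldest first]: 286 @ $9.60 = $2,745.60
Jun 13, 85 sold [FIFO — oldest first]: 40 @ $9.60 + 45 @ $11.70 = $910.50
Jun 17, 851 sold [FIFO — oldest first]: 285 @ $11.70 + 158 @ $9.30 + 400 @ $11.25 + 8 @ $13.20 = $9,409.50
Total COGS = $2,745.60 + $910.50 + $9,409.50 = $13,065.60
Ending inventory: 312 @ $13.20 = $4,118.40

Ending inventory = $4,118.40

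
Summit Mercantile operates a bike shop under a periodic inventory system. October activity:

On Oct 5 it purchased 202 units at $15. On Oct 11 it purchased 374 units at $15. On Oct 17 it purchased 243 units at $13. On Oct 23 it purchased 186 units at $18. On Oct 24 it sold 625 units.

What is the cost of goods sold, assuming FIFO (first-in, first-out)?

Oct 24, 625 sold [FIFO — oldest first]: 202 @ $15 + 374 @ $15 + 49 @ $13 = $9,277
Ending inventory: 194 @ $13 + 186 @ $18 = $5,870

COGS = $9,277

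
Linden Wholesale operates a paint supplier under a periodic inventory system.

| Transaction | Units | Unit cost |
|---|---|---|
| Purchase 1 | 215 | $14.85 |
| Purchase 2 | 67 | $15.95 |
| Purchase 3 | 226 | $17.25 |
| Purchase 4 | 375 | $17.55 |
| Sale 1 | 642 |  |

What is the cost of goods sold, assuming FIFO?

Sale 1 (642) [FIFO — oldest first]: 215 @ $14.85 + 67 @ $15.95 + 226 @ $17.25 + 134 @ $17.55 = $10,511.60
Ending inventory: 241 @ $17.55 = $4,229.55

COGS = $10,511.60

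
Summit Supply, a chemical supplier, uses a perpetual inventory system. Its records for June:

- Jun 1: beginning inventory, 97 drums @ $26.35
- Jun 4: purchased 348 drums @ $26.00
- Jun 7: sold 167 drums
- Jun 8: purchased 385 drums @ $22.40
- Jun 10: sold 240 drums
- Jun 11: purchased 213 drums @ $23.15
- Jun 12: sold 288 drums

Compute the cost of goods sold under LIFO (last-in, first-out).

Jun 7, 167 sold [LIFO — newest first]: 167 @ $26.00 = $4,342.00
Jun 10, 240 sold [LIFO — newest first]: 240 @ $22.40 = $5,376.00
Jun 12, 288 sold [LIFO — newest first]: 213 @ $23.15 + 75 @ $22.40 = $6,610.95
Total COGS = $4,342.00 + $5,376.00 + $6,610.95 = $16,328.95
Ending inventory: 97 @ $26.35 + 181 @ $26.00 + 70 @ $22.40 = $8,829.95
Check: goods available $25,158.90 = COGS $16,328.95 + ending $8,829.95

COGS = $16,328.95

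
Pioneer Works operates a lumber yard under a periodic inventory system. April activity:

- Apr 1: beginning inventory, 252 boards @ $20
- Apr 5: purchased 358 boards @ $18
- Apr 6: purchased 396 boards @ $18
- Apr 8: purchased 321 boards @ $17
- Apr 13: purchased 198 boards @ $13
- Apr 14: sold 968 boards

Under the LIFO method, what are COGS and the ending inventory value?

Apr 14, 968 sold [LIFO — newest first]: 198 @ $13 + 321 @ $17 + 396 @ $18 + 53 @ $18 = $16,113
Ending inventory: 252 @ $20 + 305 @ $18 = $10,530
Check: goods available $26,643 = COGS $16,113 + ending $10,530

COGS = $16,113; ending inventory = $10,530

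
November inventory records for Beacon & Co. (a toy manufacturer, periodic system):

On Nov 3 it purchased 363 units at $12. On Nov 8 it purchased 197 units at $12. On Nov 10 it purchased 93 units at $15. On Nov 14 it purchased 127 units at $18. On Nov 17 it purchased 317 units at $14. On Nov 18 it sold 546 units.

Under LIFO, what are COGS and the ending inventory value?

COGS = $8,227; ending inventory = $6,612

Nov 18, 546 sold [LIFO — newest first]: 317 @ $14 + 127 @ $18 + 93 @ $15 + 9 @ $12 = $8,227
Ending inventory: 363 @ $12 + 188 @ $12 = $6,612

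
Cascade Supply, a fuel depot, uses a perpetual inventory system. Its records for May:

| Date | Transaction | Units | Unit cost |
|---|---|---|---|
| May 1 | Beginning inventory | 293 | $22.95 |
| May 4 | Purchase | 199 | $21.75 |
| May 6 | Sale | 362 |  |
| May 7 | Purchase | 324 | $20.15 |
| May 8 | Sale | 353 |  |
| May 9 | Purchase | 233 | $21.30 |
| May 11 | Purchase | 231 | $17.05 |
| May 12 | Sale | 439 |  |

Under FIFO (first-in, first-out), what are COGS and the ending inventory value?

May 6, 362 sold [FIFO — oldest first]: 293 @ $22.95 + 69 @ $21.75 = $8,225.10
May 8, 353 sold [FIFO — oldest first]: 130 @ $21.75 + 223 @ $20.15 = $7,320.95
May 12, 439 sold [FIFO — oldest first]: 101 @ $20.15 + 233 @ $21.30 + 105 @ $17.05 = $8,788.30
Total COGS = $8,225.10 + $7,320.95 + $8,788.30 = $24,334.35
Ending inventory: 126 @ $17.05 = $2,148.30

COGS = $24,334.35; ending inventory = $2,148.30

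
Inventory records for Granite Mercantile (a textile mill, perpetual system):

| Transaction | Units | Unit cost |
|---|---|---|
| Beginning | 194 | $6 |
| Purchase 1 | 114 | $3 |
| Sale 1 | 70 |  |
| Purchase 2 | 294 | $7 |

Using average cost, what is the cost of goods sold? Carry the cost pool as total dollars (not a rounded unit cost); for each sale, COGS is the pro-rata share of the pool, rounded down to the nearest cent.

After Beginning: 194 on hand, pool $1,164.00 (≈ $6.0000 each)
After Purchase 1: 308 on hand, pool $1,506.00 (≈ $4.8896 each)
Sale 1, sell 70: 70/308 × $1,506.00 → $342.27
After Purchase 2: 532 on hand, pool $3,221.73 (≈ $6.0559 each)
Ending inventory (cost pool remaining) = $3,221.73

COGS = $342.27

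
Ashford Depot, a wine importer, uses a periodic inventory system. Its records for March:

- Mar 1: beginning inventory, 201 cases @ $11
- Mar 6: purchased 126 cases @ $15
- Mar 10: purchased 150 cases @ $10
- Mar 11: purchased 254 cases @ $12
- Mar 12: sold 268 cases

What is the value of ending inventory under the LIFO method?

Mar 12, 268 sold [LIFO — newest first]: 254 @ $12 + 14 @ $10 = $3,188
Ending inventory: 201 @ $11 + 126 @ $15 + 136 @ $10 = $5,461

Ending inventory = $5,461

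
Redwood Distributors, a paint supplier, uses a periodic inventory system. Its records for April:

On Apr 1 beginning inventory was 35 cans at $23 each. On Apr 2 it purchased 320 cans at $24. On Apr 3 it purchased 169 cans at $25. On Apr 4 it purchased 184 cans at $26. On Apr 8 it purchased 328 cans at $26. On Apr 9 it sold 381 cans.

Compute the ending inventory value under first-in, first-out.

Ending inventory = $16,887

Apr 9, 381 sold [FIFO — oldest first]: 35 @ $23 + 320 @ $24 + 26 @ $25 = $9,135
Ending inventory: 143 @ $25 + 184 @ $26 + 328 @ $26 = $16,887
Check: goods available $26,022 = COGS $9,135 + ending $16,887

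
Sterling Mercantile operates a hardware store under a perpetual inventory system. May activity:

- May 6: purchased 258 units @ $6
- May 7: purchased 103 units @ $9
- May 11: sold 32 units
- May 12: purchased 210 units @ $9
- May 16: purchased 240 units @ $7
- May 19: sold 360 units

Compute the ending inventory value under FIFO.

Ending inventory = $3,291

May 11, 32 sold [FIFO — oldest first]: 32 @ $6 = $192
May 19, 360 sold [FIFO — oldest first]: 226 @ $6 + 103 @ $9 + 31 @ $9 = $2,562
Total COGS = $192 + $2,562 = $2,754
Ending inventory: 179 @ $9 + 240 @ $7 = $3,291
Check: goods available $6,045 = COGS $2,754 + ending $3,291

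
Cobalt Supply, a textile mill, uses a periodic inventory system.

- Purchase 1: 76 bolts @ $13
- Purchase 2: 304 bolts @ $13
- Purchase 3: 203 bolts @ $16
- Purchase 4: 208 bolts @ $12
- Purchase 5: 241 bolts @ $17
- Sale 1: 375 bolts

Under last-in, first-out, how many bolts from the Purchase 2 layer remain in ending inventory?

304

Sale 1 (375) [LIFO — newest first]: 241 @ $17 + 134 @ $12 = $5,705
Ending inventory: 76 @ $13 + 304 @ $13 + 203 @ $16 + 74 @ $12 = $9,076
Check: goods available $14,781 = COGS $5,705 + ending $9,076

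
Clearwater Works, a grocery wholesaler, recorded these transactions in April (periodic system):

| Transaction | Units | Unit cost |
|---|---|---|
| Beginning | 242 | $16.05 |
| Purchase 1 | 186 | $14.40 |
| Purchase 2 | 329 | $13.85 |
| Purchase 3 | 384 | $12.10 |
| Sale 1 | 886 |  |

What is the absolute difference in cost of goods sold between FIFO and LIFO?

$985.80

FIFO COGS: 242 @ $16.05 + 186 @ $14.40 + 329 @ $13.85 + 129 @ $12.10 = $12,680.05
LIFO COGS: 384 @ $12.10 + 329 @ $13.85 + 173 @ $14.40 = $11,694.25
Difference = |$12,680.05 − $11,694.25| = $985.80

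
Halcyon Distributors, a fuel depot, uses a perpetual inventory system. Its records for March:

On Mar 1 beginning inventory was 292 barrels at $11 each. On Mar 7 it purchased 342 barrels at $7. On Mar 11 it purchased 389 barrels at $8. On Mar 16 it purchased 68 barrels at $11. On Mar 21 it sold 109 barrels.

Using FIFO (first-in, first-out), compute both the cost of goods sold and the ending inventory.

Mar 21, 109 sold [FIFO — oldest first]: 109 @ $11 = $1,199
Ending inventory: 183 @ $11 + 342 @ $7 + 389 @ $8 + 68 @ $11 = $8,267

COGS = $1,199; ending inventory = $8,267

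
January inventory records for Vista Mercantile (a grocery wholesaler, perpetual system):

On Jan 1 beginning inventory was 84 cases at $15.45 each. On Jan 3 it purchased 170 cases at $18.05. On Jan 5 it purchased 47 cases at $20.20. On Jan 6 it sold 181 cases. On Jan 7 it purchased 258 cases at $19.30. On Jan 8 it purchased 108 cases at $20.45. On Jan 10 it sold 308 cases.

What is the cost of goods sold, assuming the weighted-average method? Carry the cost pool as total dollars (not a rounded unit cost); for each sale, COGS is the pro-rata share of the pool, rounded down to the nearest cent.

COGS = $9,094.88

After Jan 1: 84 on hand, pool $1,297.80 (≈ $15.4500 each)
After Jan 3: 254 on hand, pool $4,366.30 (≈ $17.1902 each)
After Jan 5: 301 on hand, pool $5,315.70 (≈ $17.6601 each)
Jan 6, sell 181: 181/301 × $5,315.70 → $3,196.48
After Jan 7: 378 on hand, pool $7,098.62 (≈ $18.7794 each)
After Jan 8: 486 on hand, pool $9,307.22 (≈ $19.1507 each)
Jan 10, sell 308: 308/486 × $9,307.22 → $5,898.40
Total COGS = $3,196.48 + $5,898.40 = $9,094.88
Ending inventory (cost pool remaining) = $3,408.82
Check: goods available $12,503.70 = COGS $9,094.88 + ending $3,408.82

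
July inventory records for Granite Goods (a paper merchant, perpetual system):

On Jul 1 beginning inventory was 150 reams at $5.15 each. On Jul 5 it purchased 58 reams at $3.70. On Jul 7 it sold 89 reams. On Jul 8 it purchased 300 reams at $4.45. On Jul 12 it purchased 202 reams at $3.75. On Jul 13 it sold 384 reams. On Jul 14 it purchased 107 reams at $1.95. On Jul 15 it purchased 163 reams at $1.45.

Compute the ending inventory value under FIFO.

Jul 7, 89 sold [FIFO — oldest first]: 89 @ $5.15 = $458.35
Jul 13, 384 sold [FIFO — oldest first]: 61 @ $5.15 + 58 @ $3.70 + 265 @ $4.45 = $1,708.00
Total COGS = $458.35 + $1,708.00 = $2,166.35
Ending inventory: 35 @ $4.45 + 202 @ $3.75 + 107 @ $1.95 + 163 @ $1.45 = $1,358.25

Ending inventory = $1,358.25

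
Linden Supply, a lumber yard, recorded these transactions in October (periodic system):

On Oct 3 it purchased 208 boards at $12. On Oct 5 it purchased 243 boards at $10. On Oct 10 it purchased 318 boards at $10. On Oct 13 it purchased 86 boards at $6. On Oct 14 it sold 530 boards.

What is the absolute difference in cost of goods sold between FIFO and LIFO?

$760

FIFO COGS: 208 @ $12 + 243 @ $10 + 79 @ $10 = $5,716
LIFO COGS: 86 @ $6 + 318 @ $10 + 126 @ $10 = $4,956
Difference = |$5,716 − $4,956| = $760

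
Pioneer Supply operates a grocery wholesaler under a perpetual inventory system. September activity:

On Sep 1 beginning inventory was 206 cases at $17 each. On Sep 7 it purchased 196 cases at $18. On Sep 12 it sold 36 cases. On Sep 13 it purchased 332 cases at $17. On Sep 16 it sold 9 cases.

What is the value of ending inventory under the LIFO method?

Sep 12, 36 sold [LIFO — newest first]: 36 @ $18 = $648
Sep 16, 9 sold [LIFO — newest first]: 9 @ $17 = $153
Total COGS = $648 + $153 = $801
Ending inventory: 206 @ $17 + 160 @ $18 + 323 @ $17 = $11,873

Ending inventory = $11,873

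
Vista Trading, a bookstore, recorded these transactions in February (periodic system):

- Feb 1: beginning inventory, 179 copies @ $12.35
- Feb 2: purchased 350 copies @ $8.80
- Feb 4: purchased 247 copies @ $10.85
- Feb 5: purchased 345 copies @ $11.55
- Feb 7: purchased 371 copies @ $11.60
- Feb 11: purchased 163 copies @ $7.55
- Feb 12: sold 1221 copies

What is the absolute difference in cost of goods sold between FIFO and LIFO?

FIFO COGS: 179 @ $12.35 + 350 @ $8.80 + 247 @ $10.85 + 345 @ $11.55 + 100 @ $11.60 = $13,115.35
LIFO COGS: 163 @ $7.55 + 371 @ $11.60 + 345 @ $11.55 + 247 @ $10.85 + 95 @ $8.80 = $13,034.95
Difference = |$13,115.35 − $13,034.95| = $80.40

$80.40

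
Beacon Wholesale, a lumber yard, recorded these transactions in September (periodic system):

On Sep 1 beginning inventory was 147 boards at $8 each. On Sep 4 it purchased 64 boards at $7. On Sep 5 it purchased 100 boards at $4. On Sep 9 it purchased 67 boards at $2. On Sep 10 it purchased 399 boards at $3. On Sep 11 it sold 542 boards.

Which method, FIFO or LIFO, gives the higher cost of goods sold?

FIFO

FIFO COGS: 147 @ $8 + 64 @ $7 + 100 @ $4 + 67 @ $2 + 164 @ $3 = $2,650
LIFO COGS: 399 @ $3 + 67 @ $2 + 76 @ $4 = $1,635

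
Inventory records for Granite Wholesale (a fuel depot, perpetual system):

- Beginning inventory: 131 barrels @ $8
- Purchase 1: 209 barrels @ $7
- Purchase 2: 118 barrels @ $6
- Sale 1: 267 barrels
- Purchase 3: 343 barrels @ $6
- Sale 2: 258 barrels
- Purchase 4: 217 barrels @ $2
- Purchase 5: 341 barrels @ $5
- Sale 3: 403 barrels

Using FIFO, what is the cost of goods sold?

Sale 1 (267) [FIFO — oldest first]: 131 @ $8 + 136 @ $7 = $2,000
Sale 2 (258) [FIFO — oldest first]: 73 @ $7 + 118 @ $6 + 67 @ $6 = $1,621
Sale 3 (403) [FIFO — oldest first]: 276 @ $6 + 127 @ $2 = $1,910
Total COGS = $2,000 + $1,621 + $1,910 = $5,531
Ending inventory: 90 @ $2 + 341 @ $5 = $1,885

COGS = $5,531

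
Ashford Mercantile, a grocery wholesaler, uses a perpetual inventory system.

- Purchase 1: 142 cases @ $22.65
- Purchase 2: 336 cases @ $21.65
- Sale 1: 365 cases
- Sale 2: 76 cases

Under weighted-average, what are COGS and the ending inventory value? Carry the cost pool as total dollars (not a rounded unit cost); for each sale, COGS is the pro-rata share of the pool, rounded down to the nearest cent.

After Purchase 1: 142 on hand, pool $3,216.30 (≈ $22.6500 each)
After Purchase 2: 478 on hand, pool $10,490.70 (≈ $21.9471 each)
Sale 1, sell 365: 365/478 × $10,490.70 → $8,010.68
Sale 2, sell 76: 76/113 × $2,480.02 → $1,667.97
Total COGS = $8,010.68 + $1,667.97 = $9,678.65
Ending inventory (cost pool remaining) = $812.05

COGS = $9,678.65; ending inventory = $812.05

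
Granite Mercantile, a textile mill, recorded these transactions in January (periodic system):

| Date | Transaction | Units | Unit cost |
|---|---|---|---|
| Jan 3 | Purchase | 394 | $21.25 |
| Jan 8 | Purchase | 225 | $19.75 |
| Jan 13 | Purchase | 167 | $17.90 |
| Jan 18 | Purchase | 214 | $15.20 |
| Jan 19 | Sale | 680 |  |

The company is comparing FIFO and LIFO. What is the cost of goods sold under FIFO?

COGS = $13,908.15

FIFO COGS: 394 @ $21.25 + 225 @ $19.75 + 61 @ $17.90 = $13,908.15
LIFO COGS: 214 @ $15.20 + 167 @ $17.90 + 225 @ $19.75 + 74 @ $21.25 = $12,258.35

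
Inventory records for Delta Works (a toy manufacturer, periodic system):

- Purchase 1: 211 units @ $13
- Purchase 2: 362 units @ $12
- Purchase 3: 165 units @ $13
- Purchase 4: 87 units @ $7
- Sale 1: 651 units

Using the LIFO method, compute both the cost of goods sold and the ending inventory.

COGS = $7,579; ending inventory = $2,262

Sale 1 (651) [LIFO — newest first]: 87 @ $7 + 165 @ $13 + 362 @ $12 + 37 @ $13 = $7,579
Ending inventory: 174 @ $13 = $2,262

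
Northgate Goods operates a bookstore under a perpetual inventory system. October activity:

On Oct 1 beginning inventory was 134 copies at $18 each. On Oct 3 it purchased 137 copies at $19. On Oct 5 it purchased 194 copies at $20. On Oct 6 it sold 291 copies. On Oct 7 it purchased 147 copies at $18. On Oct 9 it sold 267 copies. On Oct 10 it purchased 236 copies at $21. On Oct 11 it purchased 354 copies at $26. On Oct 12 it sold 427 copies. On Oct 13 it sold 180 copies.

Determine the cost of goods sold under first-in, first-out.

Oct 6, 291 sold [FIFO — oldest first]: 134 @ $18 + 137 @ $19 + 20 @ $20 = $5,415
Oct 9, 267 sold [FIFO — oldest first]: 174 @ $20 + 93 @ $18 = $5,154
Oct 12, 427 sold [FIFO — oldest first]: 54 @ $18 + 236 @ $21 + 137 @ $26 = $9,490
Oct 13, 180 sold [FIFO — oldest first]: 180 @ $26 = $4,680
Total COGS = $5,415 + $5,154 + $9,490 + $4,680 = $24,739
Ending inventory: 37 @ $26 = $962

COGS = $24,739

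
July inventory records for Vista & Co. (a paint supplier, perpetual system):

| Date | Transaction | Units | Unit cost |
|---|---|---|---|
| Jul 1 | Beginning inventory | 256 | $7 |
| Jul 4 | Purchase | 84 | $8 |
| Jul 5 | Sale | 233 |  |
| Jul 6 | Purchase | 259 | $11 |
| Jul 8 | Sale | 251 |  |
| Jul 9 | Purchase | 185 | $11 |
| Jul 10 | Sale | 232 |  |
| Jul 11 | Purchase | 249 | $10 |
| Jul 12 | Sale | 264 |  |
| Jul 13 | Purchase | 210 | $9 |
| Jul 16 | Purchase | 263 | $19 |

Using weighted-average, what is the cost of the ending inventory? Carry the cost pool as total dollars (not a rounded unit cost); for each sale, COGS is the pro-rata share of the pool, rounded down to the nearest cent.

After Jul 1: 256 on hand, pool $1,792.00 (≈ $7.0000 each)
After Jul 4: 340 on hand, pool $2,464.00 (≈ $7.2471 each)
Jul 5, sell 233: 233/340 × $2,464.00 → $1,688.56
After Jul 6: 366 on hand, pool $3,624.44 (≈ $9.9028 each)
Jul 8, sell 251: 251/366 × $3,624.44 → $2,485.61
After Jul 9: 300 on hand, pool $3,173.83 (≈ $10.5794 each)
Jul 10, sell 232: 232/300 × $3,173.83 → $2,454.42
After Jul 11: 317 on hand, pool $3,209.41 (≈ $10.1243 each)
Jul 12, sell 264: 264/317 × $3,209.41 → $2,672.82
After Jul 13: 263 on hand, pool $2,426.59 (≈ $9.2266 each)
After Jul 16: 526 on hand, pool $7,423.59 (≈ $14.1133 each)
Total COGS = $1,688.56 + $2,485.61 + $2,454.42 + $2,672.82 = $9,301.41
Ending inventory (cost pool remaining) = $7,423.59

Ending inventory = $7,423.59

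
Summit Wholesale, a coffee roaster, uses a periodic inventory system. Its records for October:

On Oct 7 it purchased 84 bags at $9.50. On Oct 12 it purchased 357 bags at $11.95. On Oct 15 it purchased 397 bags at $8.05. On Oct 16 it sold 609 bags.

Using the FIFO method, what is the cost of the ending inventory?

Oct 16, 609 sold [FIFO — oldest first]: 84 @ $9.50 + 357 @ $11.95 + 168 @ $8.05 = $6,416.55
Ending inventory: 229 @ $8.05 = $1,843.45

Ending inventory = $1,843.45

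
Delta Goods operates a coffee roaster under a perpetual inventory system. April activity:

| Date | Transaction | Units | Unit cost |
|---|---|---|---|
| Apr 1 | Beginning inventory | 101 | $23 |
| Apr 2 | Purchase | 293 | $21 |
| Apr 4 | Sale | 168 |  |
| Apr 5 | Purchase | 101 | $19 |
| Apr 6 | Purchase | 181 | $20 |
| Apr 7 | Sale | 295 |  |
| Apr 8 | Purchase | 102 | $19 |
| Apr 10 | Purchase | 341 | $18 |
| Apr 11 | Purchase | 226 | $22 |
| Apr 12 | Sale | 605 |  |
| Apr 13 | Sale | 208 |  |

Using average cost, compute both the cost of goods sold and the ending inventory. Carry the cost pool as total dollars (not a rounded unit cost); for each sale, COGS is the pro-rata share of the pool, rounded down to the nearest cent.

After Apr 1: 101 on hand, pool $2,323.00 (≈ $23.0000 each)
After Apr 2: 394 on hand, pool $8,476.00 (≈ $21.5127 each)
Apr 4, sell 168: 168/394 × $8,476.00 → $3,614.13
After Apr 5: 327 on hand, pool $6,780.87 (≈ $20.7366 each)
After Apr 6: 508 on hand, pool $10,400.87 (≈ $20.4742 each)
Apr 7, sell 295: 295/508 × $10,400.87 → $6,039.87
After Apr 8: 315 on hand, pool $6,299.00 (≈ $19.9968 each)
After Apr 10: 656 on hand, pool $12,437.00 (≈ $18.9588 each)
After Apr 11: 882 on hand, pool $17,409.00 (≈ $19.7381 each)
Apr 12, sell 605: 605/882 × $17,409.00 → $11,941.54
Apr 13, sell 208: 208/277 × $5,467.46 → $4,105.52
Total COGS = $3,614.13 + $6,039.87 + $11,941.54 + $4,105.52 = $25,701.06
Ending inventory (cost pool remaining) = $1,361.94

COGS = $25,701.06; ending inventory = $1,361.94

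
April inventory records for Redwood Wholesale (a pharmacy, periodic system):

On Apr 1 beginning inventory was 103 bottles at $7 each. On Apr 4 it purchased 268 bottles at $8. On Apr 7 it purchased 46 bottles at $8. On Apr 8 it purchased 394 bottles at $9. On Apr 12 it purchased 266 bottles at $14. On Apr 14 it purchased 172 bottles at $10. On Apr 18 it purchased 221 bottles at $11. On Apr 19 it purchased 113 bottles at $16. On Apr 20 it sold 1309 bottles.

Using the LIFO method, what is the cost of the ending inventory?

Ending inventory = $2,089

Apr 20, 1309 sold [LIFO — newest first]: 113 @ $16 + 221 @ $11 + 172 @ $10 + 266 @ $14 + 394 @ $9 + 46 @ $8 + 97 @ $8 = $14,373
Ending inventory: 103 @ $7 + 171 @ $8 = $2,089
Check: goods available $16,462 = COGS $14,373 + ending $2,089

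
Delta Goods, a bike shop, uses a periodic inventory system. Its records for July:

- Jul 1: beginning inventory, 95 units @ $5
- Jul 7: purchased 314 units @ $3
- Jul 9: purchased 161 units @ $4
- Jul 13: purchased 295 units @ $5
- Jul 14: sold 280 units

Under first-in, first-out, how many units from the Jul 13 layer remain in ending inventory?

295

Jul 14, 280 sold [FIFO — oldest first]: 95 @ $5 + 185 @ $3 = $1,030
Ending inventory: 129 @ $3 + 161 @ $4 + 295 @ $5 = $2,506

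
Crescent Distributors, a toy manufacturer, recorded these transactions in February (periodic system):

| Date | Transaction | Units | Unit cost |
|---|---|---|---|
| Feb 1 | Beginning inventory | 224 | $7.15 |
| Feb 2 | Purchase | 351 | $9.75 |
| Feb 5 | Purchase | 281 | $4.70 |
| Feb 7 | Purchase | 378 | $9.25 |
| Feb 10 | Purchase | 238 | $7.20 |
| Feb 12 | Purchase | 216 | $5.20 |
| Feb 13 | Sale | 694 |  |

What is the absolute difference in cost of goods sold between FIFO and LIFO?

FIFO COGS: 224 @ $7.15 + 351 @ $9.75 + 119 @ $4.70 = $5,583.15
LIFO COGS: 216 @ $5.20 + 238 @ $7.20 + 240 @ $9.25 = $5,056.80
Difference = |$5,583.15 − $5,056.80| = $526.35

$526.35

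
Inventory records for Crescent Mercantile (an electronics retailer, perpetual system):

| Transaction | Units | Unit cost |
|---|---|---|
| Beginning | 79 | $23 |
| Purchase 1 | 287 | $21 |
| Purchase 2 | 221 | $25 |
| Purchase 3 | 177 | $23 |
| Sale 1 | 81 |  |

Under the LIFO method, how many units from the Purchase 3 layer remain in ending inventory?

96

Sale 1 (81) [LIFO — newest first]: 81 @ $23 = $1,863
Ending inventory: 79 @ $23 + 287 @ $21 + 221 @ $25 + 96 @ $23 = $15,577
Check: goods available $17,440 = COGS $1,863 + ending $15,577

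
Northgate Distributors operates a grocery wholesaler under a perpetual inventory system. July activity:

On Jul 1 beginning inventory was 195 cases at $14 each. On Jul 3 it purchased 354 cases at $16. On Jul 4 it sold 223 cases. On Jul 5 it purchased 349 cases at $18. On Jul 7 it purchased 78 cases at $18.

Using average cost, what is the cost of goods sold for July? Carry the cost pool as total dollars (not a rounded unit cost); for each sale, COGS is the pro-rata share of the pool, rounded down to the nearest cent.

COGS = $3,409.58

After Jul 1: 195 on hand, pool $2,730.00 (≈ $14.0000 each)
After Jul 3: 549 on hand, pool $8,394.00 (≈ $15.2896 each)
Jul 4, sell 223: 223/549 × $8,394.00 → $3,409.58
After Jul 5: 675 on hand, pool $11,266.42 (≈ $16.6910 each)
After Jul 7: 753 on hand, pool $12,670.42 (≈ $16.8266 each)
Ending inventory (cost pool remaining) = $12,670.42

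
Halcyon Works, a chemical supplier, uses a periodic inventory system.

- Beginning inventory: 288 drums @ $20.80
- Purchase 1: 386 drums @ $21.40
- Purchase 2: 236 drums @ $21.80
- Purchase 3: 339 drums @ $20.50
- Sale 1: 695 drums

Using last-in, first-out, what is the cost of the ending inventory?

Ending inventory = $11,682.80

Sale 1 (695) [LIFO — newest first]: 339 @ $20.50 + 236 @ $21.80 + 120 @ $21.40 = $14,662.30
Ending inventory: 288 @ $20.80 + 266 @ $21.40 = $11,682.80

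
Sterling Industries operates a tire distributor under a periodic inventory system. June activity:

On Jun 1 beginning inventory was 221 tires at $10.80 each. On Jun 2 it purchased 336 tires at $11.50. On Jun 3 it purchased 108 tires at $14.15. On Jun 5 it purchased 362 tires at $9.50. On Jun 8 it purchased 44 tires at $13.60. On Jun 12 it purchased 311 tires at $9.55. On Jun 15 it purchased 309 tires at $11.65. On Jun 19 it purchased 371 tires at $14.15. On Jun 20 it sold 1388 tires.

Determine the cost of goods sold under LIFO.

COGS = $15,771.45

Jun 20, 1388 sold [LIFO — newest first]: 371 @ $14.15 + 309 @ $11.65 + 311 @ $9.55 + 44 @ $13.60 + 353 @ $9.50 = $15,771.45
Ending inventory: 221 @ $10.80 + 336 @ $11.50 + 108 @ $14.15 + 9 @ $9.50 = $7,864.50
Check: goods available $23,635.95 = COGS $15,771.45 + ending $7,864.50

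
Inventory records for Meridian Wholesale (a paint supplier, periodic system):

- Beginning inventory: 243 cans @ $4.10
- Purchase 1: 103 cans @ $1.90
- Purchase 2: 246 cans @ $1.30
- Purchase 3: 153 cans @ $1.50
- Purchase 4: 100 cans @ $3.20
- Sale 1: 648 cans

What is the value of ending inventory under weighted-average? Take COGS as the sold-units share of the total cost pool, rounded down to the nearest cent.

Ending inventory = $480.57

Sale 1, sell 648: 648/845 × $2,061.30 → $1,580.73
Ending inventory (cost pool remaining) = $480.57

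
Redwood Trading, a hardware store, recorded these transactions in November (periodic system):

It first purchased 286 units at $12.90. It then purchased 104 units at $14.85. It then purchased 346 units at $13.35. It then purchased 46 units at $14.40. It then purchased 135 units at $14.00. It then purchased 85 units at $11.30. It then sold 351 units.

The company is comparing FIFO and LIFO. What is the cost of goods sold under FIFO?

COGS = $4,654.65

FIFO COGS: 286 @ $12.90 + 65 @ $14.85 = $4,654.65
LIFO COGS: 85 @ $11.30 + 135 @ $14.00 + 46 @ $14.40 + 85 @ $13.35 = $4,647.65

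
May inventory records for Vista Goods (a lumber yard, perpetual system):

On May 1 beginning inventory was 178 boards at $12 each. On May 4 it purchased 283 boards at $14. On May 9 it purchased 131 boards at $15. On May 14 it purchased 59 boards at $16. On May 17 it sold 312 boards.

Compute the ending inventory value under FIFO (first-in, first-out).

Ending inventory = $4,995

May 17, 312 sold [FIFO — oldest first]: 178 @ $12 + 134 @ $14 = $4,012
Ending inventory: 149 @ $14 + 131 @ $15 + 59 @ $16 = $4,995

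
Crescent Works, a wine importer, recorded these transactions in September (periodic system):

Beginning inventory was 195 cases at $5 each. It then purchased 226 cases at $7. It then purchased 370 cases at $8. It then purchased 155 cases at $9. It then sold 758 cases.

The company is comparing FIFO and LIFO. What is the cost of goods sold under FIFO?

FIFO COGS: 195 @ $5 + 226 @ $7 + 337 @ $8 = $5,253
LIFO COGS: 155 @ $9 + 370 @ $8 + 226 @ $7 + 7 @ $5 = $5,972

COGS = $5,253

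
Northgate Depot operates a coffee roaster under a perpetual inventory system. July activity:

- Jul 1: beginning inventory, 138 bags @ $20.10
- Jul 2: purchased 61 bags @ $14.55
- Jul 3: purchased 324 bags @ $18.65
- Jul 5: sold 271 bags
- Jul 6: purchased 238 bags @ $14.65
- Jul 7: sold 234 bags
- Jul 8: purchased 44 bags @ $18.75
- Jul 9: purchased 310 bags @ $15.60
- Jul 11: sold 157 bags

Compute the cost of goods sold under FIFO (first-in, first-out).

Jul 5, 271 sold [FIFO — oldest first]: 138 @ $20.10 + 61 @ $14.55 + 72 @ $18.65 = $5,004.15
Jul 7, 234 sold [FIFO — oldest first]: 234 @ $18.65 = $4,364.10
Jul 11, 157 sold [FIFO — oldest first]: 18 @ $18.65 + 139 @ $14.65 = $2,372.05
Total COGS = $5,004.15 + $4,364.10 + $2,372.05 = $11,740.30
Ending inventory: 99 @ $14.65 + 44 @ $18.75 + 310 @ $15.60 = $7,111.35
Check: goods available $18,851.65 = COGS $11,740.30 + ending $7,111.35

COGS = $11,740.30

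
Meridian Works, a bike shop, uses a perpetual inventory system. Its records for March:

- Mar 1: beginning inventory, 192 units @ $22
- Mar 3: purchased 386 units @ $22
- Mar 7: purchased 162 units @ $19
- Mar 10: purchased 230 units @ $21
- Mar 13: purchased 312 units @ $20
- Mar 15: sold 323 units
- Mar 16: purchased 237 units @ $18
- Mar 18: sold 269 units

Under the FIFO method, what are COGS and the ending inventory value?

Mar 15, 323 sold [FIFO — oldest first]: 192 @ $22 + 131 @ $22 = $7,106
Mar 18, 269 sold [FIFO — oldest first]: 255 @ $22 + 14 @ $19 = $5,876
Total COGS = $7,106 + $5,876 = $12,982
Ending inventory: 148 @ $19 + 230 @ $21 + 312 @ $20 + 237 @ $18 = $18,148

COGS = $12,982; ending inventory = $18,148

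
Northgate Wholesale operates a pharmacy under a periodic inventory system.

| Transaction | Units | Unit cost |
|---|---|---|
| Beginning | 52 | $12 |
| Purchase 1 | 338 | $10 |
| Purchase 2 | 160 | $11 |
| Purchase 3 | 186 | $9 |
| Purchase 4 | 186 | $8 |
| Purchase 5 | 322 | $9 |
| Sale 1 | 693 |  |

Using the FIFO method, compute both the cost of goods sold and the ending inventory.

COGS = $7,051; ending inventory = $4,773

Sale 1 (693) [FIFO — oldest first]: 52 @ $12 + 338 @ $10 + 160 @ $11 + 143 @ $9 = $7,051
Ending inventory: 43 @ $9 + 186 @ $8 + 322 @ $9 = $4,773
Check: goods available $11,824 = COGS $7,051 + ending $4,773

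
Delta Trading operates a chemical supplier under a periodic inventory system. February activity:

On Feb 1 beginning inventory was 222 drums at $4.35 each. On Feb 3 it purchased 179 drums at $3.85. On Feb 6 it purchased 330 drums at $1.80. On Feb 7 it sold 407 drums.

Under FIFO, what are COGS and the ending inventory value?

Feb 7, 407 sold [FIFO — oldest first]: 222 @ $4.35 + 179 @ $3.85 + 6 @ $1.80 = $1,665.65
Ending inventory: 324 @ $1.80 = $583.20
Check: goods available $2,248.85 = COGS $1,665.65 + ending $583.20

COGS = $1,665.65; ending inventory = $583.20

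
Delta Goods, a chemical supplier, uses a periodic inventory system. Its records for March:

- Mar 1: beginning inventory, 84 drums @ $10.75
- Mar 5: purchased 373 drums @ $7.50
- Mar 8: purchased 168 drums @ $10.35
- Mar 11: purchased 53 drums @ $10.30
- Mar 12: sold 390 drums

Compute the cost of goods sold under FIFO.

Mar 12, 390 sold [FIFO — oldest first]: 84 @ $10.75 + 306 @ $7.50 = $3,198.00
Ending inventory: 67 @ $7.50 + 168 @ $10.35 + 53 @ $10.30 = $2,787.20

COGS = $3,198.00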